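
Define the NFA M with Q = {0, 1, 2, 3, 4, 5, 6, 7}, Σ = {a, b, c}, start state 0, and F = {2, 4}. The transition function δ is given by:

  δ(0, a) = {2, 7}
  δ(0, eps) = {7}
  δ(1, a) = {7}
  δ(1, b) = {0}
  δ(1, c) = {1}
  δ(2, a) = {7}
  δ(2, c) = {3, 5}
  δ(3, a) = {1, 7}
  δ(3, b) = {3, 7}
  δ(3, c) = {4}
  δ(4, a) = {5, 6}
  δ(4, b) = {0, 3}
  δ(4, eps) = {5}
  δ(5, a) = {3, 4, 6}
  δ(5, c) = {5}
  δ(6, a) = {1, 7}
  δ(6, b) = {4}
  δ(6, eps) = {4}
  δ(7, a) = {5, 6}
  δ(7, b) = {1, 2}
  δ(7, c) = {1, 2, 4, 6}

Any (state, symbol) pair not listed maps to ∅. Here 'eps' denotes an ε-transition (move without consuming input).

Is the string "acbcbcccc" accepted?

No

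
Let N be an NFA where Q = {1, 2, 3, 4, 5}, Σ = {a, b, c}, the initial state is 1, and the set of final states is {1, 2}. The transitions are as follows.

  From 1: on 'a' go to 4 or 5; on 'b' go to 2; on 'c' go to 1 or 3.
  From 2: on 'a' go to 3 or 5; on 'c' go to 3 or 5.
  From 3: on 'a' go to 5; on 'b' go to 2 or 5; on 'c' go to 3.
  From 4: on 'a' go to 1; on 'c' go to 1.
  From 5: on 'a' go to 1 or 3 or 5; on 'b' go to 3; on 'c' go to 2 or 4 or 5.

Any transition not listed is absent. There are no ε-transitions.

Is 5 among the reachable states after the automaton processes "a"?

Yes

Start in {1}.
Read 'a': {1} → {4, 5}.
State 5 is in {4, 5}.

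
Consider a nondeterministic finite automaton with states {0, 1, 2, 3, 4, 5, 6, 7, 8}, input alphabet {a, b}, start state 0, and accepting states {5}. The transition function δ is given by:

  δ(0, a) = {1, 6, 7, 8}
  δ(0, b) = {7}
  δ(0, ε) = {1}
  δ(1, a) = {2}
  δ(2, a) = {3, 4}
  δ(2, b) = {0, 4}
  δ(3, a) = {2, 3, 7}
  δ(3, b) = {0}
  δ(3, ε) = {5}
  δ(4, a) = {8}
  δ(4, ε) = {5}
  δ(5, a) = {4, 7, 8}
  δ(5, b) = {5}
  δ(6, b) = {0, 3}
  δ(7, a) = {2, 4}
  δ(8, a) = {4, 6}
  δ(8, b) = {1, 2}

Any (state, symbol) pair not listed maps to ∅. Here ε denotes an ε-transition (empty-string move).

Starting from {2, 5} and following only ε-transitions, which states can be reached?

Begin with {2, 5}.
No ε-moves leave this set, so the closure equals the set itself.

{2, 5}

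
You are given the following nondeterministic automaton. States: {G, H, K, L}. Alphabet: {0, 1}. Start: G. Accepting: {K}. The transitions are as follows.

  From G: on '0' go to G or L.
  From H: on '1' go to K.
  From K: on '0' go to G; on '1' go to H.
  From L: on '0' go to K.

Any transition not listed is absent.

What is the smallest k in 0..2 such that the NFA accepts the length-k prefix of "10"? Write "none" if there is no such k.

none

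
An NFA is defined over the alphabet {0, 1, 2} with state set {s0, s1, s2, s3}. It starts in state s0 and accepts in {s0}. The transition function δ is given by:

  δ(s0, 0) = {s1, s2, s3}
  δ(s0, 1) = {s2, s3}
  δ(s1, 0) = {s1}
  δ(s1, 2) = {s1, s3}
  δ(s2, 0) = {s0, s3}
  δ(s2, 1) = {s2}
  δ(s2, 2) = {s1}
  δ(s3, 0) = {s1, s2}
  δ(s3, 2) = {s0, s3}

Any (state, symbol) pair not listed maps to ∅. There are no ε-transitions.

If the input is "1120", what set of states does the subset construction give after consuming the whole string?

{s1}

Start in {s0}.
Read '1': s0→{s2, s3}; now {s2, s3}.
Read '1': s2→{s2}, s3→∅; now {s2}.
Read '2': s2→{s1}; now {s1}.
Read '0': s1→{s1}; now {s1}.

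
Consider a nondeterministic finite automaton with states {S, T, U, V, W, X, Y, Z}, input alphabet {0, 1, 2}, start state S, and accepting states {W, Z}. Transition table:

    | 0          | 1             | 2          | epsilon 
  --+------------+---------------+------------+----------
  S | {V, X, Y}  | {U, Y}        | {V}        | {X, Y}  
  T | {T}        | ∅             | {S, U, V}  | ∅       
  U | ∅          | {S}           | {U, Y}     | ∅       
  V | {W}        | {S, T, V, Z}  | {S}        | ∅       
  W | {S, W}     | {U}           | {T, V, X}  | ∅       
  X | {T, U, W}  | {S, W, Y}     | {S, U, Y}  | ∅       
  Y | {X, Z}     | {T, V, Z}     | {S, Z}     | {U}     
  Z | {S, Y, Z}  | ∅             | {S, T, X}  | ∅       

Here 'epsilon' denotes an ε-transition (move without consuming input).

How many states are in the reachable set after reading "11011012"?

7

Start: ε-closure({S}) = {S, U, X, Y}.
Read '1': S→{U, Y}, U→{S}, X→{S, W, Y}, Y→{T, V, Z}; union {S, T, U, V, W, Y, Z}; ε-closure = {S, T, U, V, W, X, Y, Z}.
Read '1': S→{U, Y}, T→∅, U→{S}, V→{S, T, V, Z}, W→{U}, X→{S, W, Y}, Y→{T, V, Z}, Z→∅; union {S, T, U, V, W, Y, Z}; ε-closure = {S, T, U, V, W, X, Y, Z}.
Read '0': S→{V, X, Y}, T→{T}, U→∅, V→{W}, W→{S, W}, X→{T, U, W}, Y→{X, Z}, Z→{S, Y, Z}; now {S, T, U, V, W, X, Y, Z}.
Read '1': S→{U, Y}, T→∅, U→{S}, V→{S, T, V, Z}, W→{U}, X→{S, W, Y}, Y→{T, V, Z}, Z→∅; union {S, T, U, V, W, Y, Z}; ε-closure = {S, T, U, V, W, X, Y, Z}.
Read '1': S→{U, Y}, T→∅, U→{S}, V→{S, T, V, Z}, W→{U}, X→{S, W, Y}, Y→{T, V, Z}, Z→∅; union {S, T, U, V, W, Y, Z}; ε-closure = {S, T, U, V, W, X, Y, Z}.
Read '0': S→{V, X, Y}, T→{T}, U→∅, V→{W}, W→{S, W}, X→{T, U, W}, Y→{X, Z}, Z→{S, Y, Z}; now {S, T, U, V, W, X, Y, Z}.
Read '1': S→{U, Y}, T→∅, U→{S}, V→{S, T, V, Z}, W→{U}, X→{S, W, Y}, Y→{T, V, Z}, Z→∅; union {S, T, U, V, W, Y, Z}; ε-closure = {S, T, U, V, W, X, Y, Z}.
Read '2': S→{V}, T→{S, U, V}, U→{U, Y}, V→{S}, W→{T, V, X}, X→{S, U, Y}, Y→{S, Z}, Z→{S, T, X}; now {S, T, U, V, X, Y, Z}.
That set has 7 states.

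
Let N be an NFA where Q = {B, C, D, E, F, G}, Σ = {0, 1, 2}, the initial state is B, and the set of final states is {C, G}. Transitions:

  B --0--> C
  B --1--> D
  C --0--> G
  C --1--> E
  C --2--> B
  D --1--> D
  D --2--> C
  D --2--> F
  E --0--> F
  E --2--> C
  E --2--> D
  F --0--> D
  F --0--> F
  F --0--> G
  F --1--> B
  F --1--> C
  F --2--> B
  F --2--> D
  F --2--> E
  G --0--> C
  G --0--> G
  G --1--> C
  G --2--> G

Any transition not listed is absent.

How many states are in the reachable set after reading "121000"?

4

Start in {B}.
Read '1': B→{D}; now {D}.
Read '2': D→{C, F}; now {C, F}.
Read '1': C→{E}, F→{B, C}; now {B, C, E}.
Read '0': B→{C}, C→{G}, E→{F}; now {C, F, G}.
Read '0': C→{G}, F→{D, F, G}, G→{C, G}; now {C, D, F, G}.
Read '0': C→{G}, D→∅, F→{D, F, G}, G→{C, G}; now {C, D, F, G}.
That set has 4 states.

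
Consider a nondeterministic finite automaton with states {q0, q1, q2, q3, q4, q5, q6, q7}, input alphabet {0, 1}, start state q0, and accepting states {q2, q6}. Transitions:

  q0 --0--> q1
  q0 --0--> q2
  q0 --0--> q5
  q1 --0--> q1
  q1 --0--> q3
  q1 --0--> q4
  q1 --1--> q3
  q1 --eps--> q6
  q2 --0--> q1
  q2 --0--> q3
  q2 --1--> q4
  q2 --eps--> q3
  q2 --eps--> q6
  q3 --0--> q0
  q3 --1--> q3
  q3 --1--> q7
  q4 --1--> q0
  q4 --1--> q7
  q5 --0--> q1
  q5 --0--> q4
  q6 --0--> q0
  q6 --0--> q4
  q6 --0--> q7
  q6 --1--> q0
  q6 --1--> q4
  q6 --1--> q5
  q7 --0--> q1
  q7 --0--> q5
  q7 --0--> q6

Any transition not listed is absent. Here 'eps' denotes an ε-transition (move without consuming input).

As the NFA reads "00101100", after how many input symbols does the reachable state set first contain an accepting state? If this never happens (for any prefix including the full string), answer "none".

1

Start in {q0}.
Read '0': {q0} → {q1, q2, q3, q5, q6}.
None of the earlier sets intersect F, but {q1, q2, q3, q5, q6} does.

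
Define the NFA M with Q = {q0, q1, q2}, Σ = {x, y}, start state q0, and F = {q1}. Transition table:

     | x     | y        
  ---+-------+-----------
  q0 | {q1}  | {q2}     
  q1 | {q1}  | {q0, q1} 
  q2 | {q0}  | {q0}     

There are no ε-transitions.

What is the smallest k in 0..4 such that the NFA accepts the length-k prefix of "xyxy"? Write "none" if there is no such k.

Start in {q0}.
Read 'x': q0→{q1}; now {q1}.
None of the earlier sets intersect F, but {q1} does.

1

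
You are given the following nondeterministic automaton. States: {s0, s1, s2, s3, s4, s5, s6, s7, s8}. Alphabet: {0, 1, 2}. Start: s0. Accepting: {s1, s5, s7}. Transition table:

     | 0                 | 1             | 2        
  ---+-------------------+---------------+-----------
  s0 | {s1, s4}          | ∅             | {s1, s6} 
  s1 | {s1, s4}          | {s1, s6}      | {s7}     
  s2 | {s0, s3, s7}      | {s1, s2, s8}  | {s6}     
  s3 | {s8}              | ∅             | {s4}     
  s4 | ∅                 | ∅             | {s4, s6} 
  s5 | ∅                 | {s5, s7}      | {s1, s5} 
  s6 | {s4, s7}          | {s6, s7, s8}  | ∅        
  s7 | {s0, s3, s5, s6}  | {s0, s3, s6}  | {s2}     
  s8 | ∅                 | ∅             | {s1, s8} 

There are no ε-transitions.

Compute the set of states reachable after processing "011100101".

{s0, s1, s3, s5, s6, s7, s8}

Start in {s0}.
Read '0': {s0} → {s1, s4}.
Read '1': {s1, s4} → {s1, s6}.
Read '1': {s1, s6} → {s1, s6, s7, s8}.
Read '1': {s1, s6, s7, s8} → {s0, s1, s3, s6, s7, s8}.
Read '0': {s0, s1, s3, s6, s7, s8} → {s0, s1, s3, s4, s5, s6, s7, s8}.
Read '0': {s0, s1, s3, s4, s5, s6, s7, s8} → {s0, s1, s3, s4, s5, s6, s7, s8}.
Read '1': {s0, s1, s3, s4, s5, s6, s7, s8} → {s0, s1, s3, s5, s6, s7, s8}.
Read '0': {s0, s1, s3, s5, s6, s7, s8} → {s0, s1, s3, s4, s5, s6, s7, s8}.
Read '1': {s0, s1, s3, s4, s5, s6, s7, s8} → {s0, s1, s3, s5, s6, s7, s8}.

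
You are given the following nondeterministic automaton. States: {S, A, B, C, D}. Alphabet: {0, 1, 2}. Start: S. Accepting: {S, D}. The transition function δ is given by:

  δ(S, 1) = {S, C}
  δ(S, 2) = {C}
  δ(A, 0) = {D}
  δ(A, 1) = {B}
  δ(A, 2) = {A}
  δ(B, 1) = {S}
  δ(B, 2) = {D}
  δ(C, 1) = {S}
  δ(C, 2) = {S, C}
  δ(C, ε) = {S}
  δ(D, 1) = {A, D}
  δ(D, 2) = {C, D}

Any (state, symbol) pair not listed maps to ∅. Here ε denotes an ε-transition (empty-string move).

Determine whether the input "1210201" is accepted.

No

Start in {S}.
Read '1': S→{S, C}; now {S, C}.
Read '2': S→{C}, C→{S, C}; now {S, C}.
Read '1': S→{S, C}, C→{S}; now {S, C}.
Read '0': S→∅, C→∅; now ∅.
The set is empty and remains empty for the remaining 3 symbols.
The final set ∅ contains no accepting state.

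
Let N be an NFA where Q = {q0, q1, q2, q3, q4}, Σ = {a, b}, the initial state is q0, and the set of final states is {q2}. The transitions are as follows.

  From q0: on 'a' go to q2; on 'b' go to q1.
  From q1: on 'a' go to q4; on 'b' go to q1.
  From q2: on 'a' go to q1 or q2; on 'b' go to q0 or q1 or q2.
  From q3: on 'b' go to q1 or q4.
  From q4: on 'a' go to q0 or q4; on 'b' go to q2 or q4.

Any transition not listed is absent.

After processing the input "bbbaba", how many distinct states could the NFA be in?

Start in {q0}.
Read 'b': q0→{q1}; now {q1}.
Read 'b': q1→{q1}; now {q1}.
Read 'b': q1→{q1}; now {q1}.
Read 'a': q1→{q4}; now {q4}.
Read 'b': q4→{q2, q4}; now {q2, q4}.
Read 'a': q2→{q1, q2}, q4→{q0, q4}; now {q0, q1, q2, q4}.
That set has 4 states.

4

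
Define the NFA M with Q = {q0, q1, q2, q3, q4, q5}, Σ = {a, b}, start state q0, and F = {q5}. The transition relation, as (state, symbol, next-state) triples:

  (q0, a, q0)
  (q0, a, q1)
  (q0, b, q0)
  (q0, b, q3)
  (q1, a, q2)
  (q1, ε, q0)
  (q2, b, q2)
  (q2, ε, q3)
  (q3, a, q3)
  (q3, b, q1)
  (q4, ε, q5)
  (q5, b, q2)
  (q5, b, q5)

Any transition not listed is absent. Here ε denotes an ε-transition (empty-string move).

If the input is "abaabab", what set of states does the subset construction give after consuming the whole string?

{q0, q1, q2, q3}

Start in {q0}.
Read 'a': {q0} → {q0, q1}.
Read 'b': {q0, q1} → {q0, q3}.
Read 'a': {q0, q3} → {q0, q1, q3}.
Read 'a': {q0, q1, q3} → {q0, q1, q2, q3}.
Read 'b': {q0, q1, q2, q3} → {q0, q1, q2, q3}.
Read 'a': {q0, q1, q2, q3} → {q0, q1, q2, q3}.
Read 'b': {q0, q1, q2, q3} → {q0, q1, q2, q3}.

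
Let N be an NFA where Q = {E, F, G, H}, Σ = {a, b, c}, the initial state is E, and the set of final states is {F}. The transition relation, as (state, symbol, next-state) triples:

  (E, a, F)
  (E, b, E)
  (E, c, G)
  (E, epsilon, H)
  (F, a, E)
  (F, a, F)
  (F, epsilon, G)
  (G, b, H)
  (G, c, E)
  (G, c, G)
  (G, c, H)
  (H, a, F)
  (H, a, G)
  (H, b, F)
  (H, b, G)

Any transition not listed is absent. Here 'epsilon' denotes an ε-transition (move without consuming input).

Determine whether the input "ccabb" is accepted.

Start: ε-closure({E}) = {E, H}.
Read 'c': E→{G}, H→∅; now {G}.
Read 'c': G→{E, G, H}; now {E, G, H}.
Read 'a': E→{F}, G→∅, H→{F, G}; now {F, G}.
Read 'b': F→∅, G→{H}; now {H}.
Read 'b': H→{F, G}; now {F, G}.
The final set {F, G} contains the accepting state F.

Yes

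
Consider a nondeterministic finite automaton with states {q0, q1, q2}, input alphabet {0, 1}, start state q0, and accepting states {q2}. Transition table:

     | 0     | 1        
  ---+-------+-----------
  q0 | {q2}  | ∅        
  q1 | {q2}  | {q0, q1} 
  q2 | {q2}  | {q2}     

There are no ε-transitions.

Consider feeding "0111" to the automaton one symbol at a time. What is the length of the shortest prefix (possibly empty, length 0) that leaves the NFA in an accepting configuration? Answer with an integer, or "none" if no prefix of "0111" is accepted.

Start in {q0}.
Read '0': q0→{q2}; now {q2}.
None of the earlier sets intersect F, but {q2} does.

1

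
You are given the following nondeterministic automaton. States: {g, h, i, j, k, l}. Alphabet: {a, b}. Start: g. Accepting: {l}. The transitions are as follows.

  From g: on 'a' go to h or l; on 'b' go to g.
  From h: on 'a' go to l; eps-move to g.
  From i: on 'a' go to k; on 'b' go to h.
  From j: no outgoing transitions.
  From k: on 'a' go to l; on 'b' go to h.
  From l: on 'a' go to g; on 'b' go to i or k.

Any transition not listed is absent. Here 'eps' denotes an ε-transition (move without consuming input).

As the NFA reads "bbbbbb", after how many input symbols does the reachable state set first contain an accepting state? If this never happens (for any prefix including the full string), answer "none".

none

Start in {g}.
Read 'b': {g} → {g}.
Read 'b': {g} → {g}.
Read 'b': {g} → {g}.
Read 'b': {g} → {g}.
Read 'b': {g} → {g}.
Read 'b': {g} → {g}.
No reachable set along the way intersects F.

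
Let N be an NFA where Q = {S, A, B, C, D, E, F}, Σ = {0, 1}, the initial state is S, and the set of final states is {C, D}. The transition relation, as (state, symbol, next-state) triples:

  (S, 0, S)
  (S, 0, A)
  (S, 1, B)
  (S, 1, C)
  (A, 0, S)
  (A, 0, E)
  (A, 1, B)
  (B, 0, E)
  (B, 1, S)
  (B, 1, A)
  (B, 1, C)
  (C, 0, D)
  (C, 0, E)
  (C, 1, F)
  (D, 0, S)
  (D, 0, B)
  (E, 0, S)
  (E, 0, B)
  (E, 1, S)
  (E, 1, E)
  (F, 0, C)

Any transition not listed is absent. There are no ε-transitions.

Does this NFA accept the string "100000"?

Start in {S}.
Read '1': {S} → {B, C}.
Read '0': {B, C} → {D, E}.
Read '0': {D, E} → {S, B}.
Read '0': {S, B} → {S, A, E}.
Read '0': {S, A, E} → {S, A, B, E}.
Read '0': {S, A, B, E} → {S, A, B, E}.
The final set {S, A, B, E} contains no accepting state.

No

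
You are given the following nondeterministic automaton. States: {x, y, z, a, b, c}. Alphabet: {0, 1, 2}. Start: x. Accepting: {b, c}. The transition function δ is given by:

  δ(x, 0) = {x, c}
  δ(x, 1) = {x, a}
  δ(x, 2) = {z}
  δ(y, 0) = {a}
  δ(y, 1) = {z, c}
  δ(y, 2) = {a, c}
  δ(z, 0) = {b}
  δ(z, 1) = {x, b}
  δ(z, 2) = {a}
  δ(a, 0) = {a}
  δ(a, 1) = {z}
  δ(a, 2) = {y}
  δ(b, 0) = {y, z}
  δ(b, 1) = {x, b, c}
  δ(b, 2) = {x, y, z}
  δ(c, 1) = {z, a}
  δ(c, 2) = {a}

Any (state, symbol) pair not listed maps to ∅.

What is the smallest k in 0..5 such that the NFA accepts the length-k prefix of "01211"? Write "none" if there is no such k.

Start in {x}.
Read '0': {x} → {x, c}.
None of the earlier sets intersect F, but {x, c} does.

1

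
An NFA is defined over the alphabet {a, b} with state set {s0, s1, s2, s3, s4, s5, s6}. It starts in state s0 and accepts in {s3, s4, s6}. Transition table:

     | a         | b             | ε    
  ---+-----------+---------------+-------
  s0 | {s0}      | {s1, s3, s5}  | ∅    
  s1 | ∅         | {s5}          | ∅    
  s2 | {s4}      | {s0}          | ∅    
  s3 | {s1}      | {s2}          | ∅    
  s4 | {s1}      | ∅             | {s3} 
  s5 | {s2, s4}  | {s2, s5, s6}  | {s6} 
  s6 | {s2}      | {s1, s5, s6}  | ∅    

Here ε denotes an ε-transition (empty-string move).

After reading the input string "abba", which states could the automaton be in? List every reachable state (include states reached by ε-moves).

Start in {s0}.
Read 'a': {s0} → {s0}.
Read 'b': {s0} → {s1, s3, s5, s6}.
Read 'b': {s1, s3, s5, s6} → {s1, s2, s5, s6}.
Read 'a': {s1, s2, s5, s6} → {s2, s3, s4}.

{s2, s3, s4}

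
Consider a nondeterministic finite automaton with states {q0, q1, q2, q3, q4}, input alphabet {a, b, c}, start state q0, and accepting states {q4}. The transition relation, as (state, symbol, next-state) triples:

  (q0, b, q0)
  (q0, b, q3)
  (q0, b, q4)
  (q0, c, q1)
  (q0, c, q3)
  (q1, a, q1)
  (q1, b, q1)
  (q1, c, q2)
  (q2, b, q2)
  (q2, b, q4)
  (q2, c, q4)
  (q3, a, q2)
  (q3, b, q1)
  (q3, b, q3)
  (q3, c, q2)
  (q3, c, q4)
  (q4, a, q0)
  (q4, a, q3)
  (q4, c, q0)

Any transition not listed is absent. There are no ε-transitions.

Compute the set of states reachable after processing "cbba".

{q1, q2}

Start in {q0}.
Read 'c': q0→{q1, q3}; now {q1, q3}.
Read 'b': q1→{q1}, q3→{q1, q3}; now {q1, q3}.
Read 'b': q1→{q1}, q3→{q1, q3}; now {q1, q3}.
Read 'a': q1→{q1}, q3→{q2}; now {q1, q2}.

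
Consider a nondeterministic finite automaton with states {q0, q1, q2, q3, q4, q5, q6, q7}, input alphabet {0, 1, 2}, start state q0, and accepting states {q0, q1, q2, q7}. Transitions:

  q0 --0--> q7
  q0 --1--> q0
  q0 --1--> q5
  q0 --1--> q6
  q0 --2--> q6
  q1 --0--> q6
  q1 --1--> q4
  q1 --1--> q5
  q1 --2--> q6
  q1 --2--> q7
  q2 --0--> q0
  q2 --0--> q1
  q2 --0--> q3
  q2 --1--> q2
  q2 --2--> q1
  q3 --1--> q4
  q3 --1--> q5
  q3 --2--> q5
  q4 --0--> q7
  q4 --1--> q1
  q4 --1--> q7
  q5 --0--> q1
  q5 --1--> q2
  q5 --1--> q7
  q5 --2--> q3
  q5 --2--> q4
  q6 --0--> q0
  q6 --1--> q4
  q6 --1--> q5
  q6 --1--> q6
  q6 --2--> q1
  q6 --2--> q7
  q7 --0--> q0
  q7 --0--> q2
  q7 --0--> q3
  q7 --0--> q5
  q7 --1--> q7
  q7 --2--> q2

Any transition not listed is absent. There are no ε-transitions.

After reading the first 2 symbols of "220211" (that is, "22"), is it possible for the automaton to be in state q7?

Start in {q0}.
Read '2': q0→{q6}; now {q6}.
Read '2': q6→{q1, q7}; now {q1, q7}.
State q7 is in {q1, q7}.

Yes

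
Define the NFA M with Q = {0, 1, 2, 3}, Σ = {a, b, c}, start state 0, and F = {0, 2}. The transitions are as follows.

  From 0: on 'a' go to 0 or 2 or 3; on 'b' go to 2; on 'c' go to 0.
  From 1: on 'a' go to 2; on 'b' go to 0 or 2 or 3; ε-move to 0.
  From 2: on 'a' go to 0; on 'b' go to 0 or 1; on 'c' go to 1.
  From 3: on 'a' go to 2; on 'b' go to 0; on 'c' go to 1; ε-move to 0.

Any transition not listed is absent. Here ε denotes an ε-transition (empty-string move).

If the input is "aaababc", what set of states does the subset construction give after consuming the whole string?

Start in {0}.
Read 'a': {0} → {0, 2, 3}.
Read 'a': {0, 2, 3} → {0, 2, 3}.
Read 'a': {0, 2, 3} → {0, 2, 3}.
Read 'b': {0, 2, 3} → {0, 1, 2}.
Read 'a': {0, 1, 2} → {0, 2, 3}.
Read 'b': {0, 2, 3} → {0, 1, 2}.
Read 'c': {0, 1, 2} → {0, 1}.

{0, 1}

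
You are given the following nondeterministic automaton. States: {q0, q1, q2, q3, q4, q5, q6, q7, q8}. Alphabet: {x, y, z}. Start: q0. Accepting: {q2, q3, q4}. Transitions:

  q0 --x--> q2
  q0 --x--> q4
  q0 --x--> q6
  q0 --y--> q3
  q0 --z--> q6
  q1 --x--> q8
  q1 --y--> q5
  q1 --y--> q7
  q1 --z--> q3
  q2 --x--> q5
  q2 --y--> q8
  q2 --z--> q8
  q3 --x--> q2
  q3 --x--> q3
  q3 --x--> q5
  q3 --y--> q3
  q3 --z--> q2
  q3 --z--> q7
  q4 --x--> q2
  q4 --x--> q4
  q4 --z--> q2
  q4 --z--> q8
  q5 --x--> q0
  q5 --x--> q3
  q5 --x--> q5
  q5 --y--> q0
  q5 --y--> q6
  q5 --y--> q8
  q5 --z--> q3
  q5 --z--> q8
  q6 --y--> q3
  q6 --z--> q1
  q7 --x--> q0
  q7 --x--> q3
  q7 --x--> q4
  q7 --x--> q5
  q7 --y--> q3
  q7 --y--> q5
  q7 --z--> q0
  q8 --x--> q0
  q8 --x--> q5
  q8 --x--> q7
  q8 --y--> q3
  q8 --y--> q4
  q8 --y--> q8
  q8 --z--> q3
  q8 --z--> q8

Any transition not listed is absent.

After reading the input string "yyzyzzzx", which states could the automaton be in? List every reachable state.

{q0, q2, q3, q4, q5, q6, q7}

Start in {q0}.
Read 'y': q0→{q3}; now {q3}.
Read 'y': q3→{q3}; now {q3}.
Read 'z': q3→{q2, q7}; now {q2, q7}.
Read 'y': q2→{q8}, q7→{q3, q5}; now {q3, q5, q8}.
Read 'z': q3→{q2, q7}, q5→{q3, q8}, q8→{q3, q8}; now {q2, q3, q7, q8}.
Read 'z': q2→{q8}, q3→{q2, q7}, q7→{q0}, q8→{q3, q8}; now {q0, q2, q3, q7, q8}.
Read 'z': q0→{q6}, q2→{q8}, q3→{q2, q7}, q7→{q0}, q8→{q3, q8}; now {q0, q2, q3, q6, q7, q8}.
Read 'x': q0→{q2, q4, q6}, q2→{q5}, q3→{q2, q3, q5}, q6→∅, q7→{q0, q3, q4, q5}, q8→{q0, q5, q7}; now {q0, q2, q3, q4, q5, q6, q7}.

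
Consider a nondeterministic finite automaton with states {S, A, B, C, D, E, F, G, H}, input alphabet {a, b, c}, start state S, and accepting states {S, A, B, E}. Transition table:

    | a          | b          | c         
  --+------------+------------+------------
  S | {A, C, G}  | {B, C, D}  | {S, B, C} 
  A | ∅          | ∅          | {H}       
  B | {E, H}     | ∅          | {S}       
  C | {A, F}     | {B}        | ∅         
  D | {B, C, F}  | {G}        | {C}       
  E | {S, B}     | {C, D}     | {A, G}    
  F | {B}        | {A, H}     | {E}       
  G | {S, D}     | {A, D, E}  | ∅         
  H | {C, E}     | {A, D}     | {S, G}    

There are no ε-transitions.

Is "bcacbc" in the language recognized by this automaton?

Start in {S}.
Read 'b': S→{B, C, D}; now {B, C, D}.
Read 'c': B→{S}, C→∅, D→{C}; now {S, C}.
Read 'a': S→{A, C, G}, C→{A, F}; now {A, C, F, G}.
Read 'c': A→{H}, C→∅, F→{E}, G→∅; now {E, H}.
Read 'b': E→{C, D}, H→{A, D}; now {A, C, D}.
Read 'c': A→{H}, C→∅, D→{C}; now {C, H}.
The final set {C, H} contains no accepting state.

No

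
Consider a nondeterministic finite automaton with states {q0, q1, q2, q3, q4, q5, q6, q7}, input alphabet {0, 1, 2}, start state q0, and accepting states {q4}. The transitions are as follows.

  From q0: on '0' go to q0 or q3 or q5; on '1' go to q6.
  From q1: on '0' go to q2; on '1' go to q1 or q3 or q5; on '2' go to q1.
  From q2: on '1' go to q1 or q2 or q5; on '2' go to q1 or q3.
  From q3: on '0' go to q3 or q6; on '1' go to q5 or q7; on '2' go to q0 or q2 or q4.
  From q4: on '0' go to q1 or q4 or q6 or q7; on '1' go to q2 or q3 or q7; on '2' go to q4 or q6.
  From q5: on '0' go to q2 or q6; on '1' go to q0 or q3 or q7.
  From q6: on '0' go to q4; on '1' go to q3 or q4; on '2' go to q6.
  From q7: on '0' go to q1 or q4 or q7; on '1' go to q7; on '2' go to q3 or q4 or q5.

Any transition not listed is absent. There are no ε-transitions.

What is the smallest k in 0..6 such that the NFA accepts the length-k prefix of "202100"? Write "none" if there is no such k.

Start in {q0}.
Read '2': q0→∅; now ∅.
The set is empty and remains empty for the remaining 5 symbols.
No reachable set along the way intersects F.

none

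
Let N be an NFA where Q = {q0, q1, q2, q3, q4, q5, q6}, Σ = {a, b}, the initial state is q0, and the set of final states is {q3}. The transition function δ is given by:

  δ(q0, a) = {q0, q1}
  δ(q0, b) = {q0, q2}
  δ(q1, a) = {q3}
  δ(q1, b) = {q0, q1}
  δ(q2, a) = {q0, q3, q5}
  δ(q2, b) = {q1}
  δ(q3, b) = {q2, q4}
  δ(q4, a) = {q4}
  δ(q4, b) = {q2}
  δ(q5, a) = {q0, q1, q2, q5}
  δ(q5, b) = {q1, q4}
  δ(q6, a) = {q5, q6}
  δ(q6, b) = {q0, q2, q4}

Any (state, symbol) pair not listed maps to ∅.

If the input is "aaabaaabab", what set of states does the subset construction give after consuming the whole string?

Start in {q0}.
Read 'a': q0→{q0, q1}; now {q0, q1}.
Read 'a': q0→{q0, q1}, q1→{q3}; now {q0, q1, q3}.
Read 'a': q0→{q0, q1}, q1→{q3}, q3→∅; now {q0, q1, q3}.
Read 'b': q0→{q0, q2}, q1→{q0, q1}, q3→{q2, q4}; now {q0, q1, q2, q4}.
Read 'a': q0→{q0, q1}, q1→{q3}, q2→{q0, q3, q5}, q4→{q4}; now {q0, q1, q3, q4, q5}.
Read 'a': q0→{q0, q1}, q1→{q3}, q3→∅, q4→{q4}, q5→{q0, q1, q2, q5}; now {q0, q1, q2, q3, q4, q5}.
Read 'a': q0→{q0, q1}, q1→{q3}, q2→{q0, q3, q5}, q3→∅, q4→{q4}, q5→{q0, q1, q2, q5}; now {q0, q1, q2, q3, q4, q5}.
Read 'b': q0→{q0, q2}, q1→{q0, q1}, q2→{q1}, q3→{q2, q4}, q4→{q2}, q5→{q1, q4}; now {q0, q1, q2, q4}.
Read 'a': q0→{q0, q1}, q1→{q3}, q2→{q0, q3, q5}, q4→{q4}; now {q0, q1, q3, q4, q5}.
Read 'b': q0→{q0, q2}, q1→{q0, q1}, q3→{q2, q4}, q4→{q2}, q5→{q1, q4}; now {q0, q1, q2, q4}.

{q0, q1, q2, q4}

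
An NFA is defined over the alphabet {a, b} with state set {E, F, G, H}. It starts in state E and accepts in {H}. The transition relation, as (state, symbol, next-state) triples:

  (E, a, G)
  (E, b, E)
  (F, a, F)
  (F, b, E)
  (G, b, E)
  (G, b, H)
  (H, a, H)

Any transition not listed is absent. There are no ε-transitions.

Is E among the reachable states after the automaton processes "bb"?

Yes

Start in {E}.
Read 'b': E→{E}; now {E}.
Read 'b': E→{E}; now {E}.
State E is in {E}.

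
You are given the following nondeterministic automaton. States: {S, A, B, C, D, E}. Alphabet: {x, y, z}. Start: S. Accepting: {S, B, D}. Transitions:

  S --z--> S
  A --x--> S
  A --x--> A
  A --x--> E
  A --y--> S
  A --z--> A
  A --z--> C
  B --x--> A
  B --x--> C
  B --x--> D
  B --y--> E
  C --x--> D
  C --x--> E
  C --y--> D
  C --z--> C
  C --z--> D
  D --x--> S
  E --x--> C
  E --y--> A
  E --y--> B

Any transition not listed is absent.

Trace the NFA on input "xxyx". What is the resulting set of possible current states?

∅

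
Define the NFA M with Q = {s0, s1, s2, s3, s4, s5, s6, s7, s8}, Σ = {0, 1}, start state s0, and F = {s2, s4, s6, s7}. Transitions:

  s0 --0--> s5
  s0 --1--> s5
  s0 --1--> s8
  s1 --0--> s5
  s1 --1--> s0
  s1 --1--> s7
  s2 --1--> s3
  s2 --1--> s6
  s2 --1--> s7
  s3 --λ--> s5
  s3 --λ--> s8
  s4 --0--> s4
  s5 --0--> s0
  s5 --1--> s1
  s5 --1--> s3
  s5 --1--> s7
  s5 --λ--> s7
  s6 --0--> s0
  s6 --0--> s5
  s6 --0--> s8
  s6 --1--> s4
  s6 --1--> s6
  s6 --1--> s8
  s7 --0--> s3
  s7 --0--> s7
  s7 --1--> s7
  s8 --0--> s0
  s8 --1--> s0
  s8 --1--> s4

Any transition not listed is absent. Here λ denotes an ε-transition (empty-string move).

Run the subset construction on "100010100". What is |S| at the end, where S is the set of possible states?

6

Start in {s0}.
Read '1': s0→{s5, s8}; union {s5, s8}; ε-closure = {s5, s7, s8}.
Read '0': s5→{s0}, s7→{s3, s7}, s8→{s0}; union {s0, s3, s7}; ε-closure = {s0, s3, s5, s7, s8}.
Read '0': s0→{s5}, s3→∅, s5→{s0}, s7→{s3, s7}, s8→{s0}; union {s0, s3, s5, s7}; ε-closure = {s0, s3, s5, s7, s8}.
Read '0': s0→{s5}, s3→∅, s5→{s0}, s7→{s3, s7}, s8→{s0}; union {s0, s3, s5, s7}; ε-closure = {s0, s3, s5, s7, s8}.
Read '1': s0→{s5, s8}, s3→∅, s5→{s1, s3, s7}, s7→{s7}, s8→{s0, s4}; now {s0, s1, s3, s4, s5, s7, s8}.
Read '0': s0→{s5}, s1→{s5}, s3→∅, s4→{s4}, s5→{s0}, s7→{s3, s7}, s8→{s0}; union {s0, s3, s4, s5, s7}; ε-closure = {s0, s3, s4, s5, s7, s8}.
Read '1': s0→{s5, s8}, s3→∅, s4→∅, s5→{s1, s3, s7}, s7→{s7}, s8→{s0, s4}; now {s0, s1, s3, s4, s5, s7, s8}.
Read '0': s0→{s5}, s1→{s5}, s3→∅, s4→{s4}, s5→{s0}, s7→{s3, s7}, s8→{s0}; union {s0, s3, s4, s5, s7}; ε-closure = {s0, s3, s4, s5, s7, s8}.
Read '0': s0→{s5}, s3→∅, s4→{s4}, s5→{s0}, s7→{s3, s7}, s8→{s0}; union {s0, s3, s4, s5, s7}; ε-closure = {s0, s3, s4, s5, s7, s8}.
That set has 6 states.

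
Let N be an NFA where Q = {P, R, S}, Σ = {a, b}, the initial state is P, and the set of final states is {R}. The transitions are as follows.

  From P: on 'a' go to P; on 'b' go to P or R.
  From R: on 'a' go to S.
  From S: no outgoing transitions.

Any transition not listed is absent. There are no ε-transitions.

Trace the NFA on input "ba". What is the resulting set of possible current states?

{P, S}

Start in {P}.
Read 'b': {P} → {P, R}.
Read 'a': {P, R} → {P, S}.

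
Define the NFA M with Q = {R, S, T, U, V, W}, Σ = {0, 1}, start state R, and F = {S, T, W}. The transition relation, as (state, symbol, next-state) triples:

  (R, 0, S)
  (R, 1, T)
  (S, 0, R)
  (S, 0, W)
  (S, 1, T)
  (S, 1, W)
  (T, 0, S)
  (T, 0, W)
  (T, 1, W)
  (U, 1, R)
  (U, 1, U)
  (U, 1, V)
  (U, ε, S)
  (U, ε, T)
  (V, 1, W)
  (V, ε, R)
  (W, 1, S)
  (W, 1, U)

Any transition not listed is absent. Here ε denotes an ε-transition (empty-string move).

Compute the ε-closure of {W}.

Begin with {W}.
No ε-moves leave this set, so the closure equals the set itself.

{W}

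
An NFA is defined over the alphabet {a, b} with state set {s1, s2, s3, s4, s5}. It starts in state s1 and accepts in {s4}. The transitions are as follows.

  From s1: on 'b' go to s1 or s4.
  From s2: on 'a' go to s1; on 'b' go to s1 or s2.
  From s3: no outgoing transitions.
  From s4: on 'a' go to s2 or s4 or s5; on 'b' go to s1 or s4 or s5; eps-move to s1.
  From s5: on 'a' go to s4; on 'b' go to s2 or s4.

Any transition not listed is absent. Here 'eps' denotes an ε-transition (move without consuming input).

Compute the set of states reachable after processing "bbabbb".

Start in {s1}.
Read 'b': {s1} → {s1, s4}.
Read 'b': {s1, s4} → {s1, s4, s5}.
Read 'a': {s1, s4, s5} → {s1, s2, s4, s5}.
Read 'b': {s1, s2, s4, s5} → {s1, s2, s4, s5}.
Read 'b': {s1, s2, s4, s5} → {s1, s2, s4, s5}.
Read 'b': {s1, s2, s4, s5} → {s1, s2, s4, s5}.

{s1, s2, s4, s5}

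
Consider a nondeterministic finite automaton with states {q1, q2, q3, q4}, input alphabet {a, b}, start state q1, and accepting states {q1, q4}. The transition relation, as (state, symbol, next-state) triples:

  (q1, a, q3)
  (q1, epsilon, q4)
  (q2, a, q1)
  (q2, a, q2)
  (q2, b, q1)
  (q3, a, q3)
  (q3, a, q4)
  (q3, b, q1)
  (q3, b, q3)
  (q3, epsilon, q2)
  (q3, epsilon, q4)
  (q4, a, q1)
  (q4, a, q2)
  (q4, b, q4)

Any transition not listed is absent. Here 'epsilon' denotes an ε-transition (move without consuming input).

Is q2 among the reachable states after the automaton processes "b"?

No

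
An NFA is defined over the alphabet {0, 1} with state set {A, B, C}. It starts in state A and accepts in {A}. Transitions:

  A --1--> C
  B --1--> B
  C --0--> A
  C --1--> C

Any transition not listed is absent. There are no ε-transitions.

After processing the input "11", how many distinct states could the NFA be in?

1

Start in {A}.
Read '1': {A} → {C}.
Read '1': {C} → {C}.
That set has 1 state.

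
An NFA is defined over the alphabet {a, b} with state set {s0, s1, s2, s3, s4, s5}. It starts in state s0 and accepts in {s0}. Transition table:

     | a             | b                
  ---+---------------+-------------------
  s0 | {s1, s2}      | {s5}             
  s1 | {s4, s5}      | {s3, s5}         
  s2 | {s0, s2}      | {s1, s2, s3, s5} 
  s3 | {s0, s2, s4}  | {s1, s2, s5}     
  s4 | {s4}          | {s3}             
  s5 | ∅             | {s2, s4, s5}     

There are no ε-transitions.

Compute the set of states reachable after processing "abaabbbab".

{s1, s2, s3, s4, s5}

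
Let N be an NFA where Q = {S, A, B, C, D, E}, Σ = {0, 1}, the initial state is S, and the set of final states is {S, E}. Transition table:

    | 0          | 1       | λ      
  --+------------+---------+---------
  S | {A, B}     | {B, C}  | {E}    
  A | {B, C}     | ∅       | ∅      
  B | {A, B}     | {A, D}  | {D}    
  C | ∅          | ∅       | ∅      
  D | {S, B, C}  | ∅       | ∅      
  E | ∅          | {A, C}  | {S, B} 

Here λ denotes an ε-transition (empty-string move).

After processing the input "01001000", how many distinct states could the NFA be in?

6

Start: ε-closure({S}) = {S, B, D, E}.
Read '0': S→{A, B}, B→{A, B}, D→{S, B, C}, E→∅; union {S, A, B, C}; ε-closure = {S, A, B, C, D, E}.
Read '1': S→{B, C}, A→∅, B→{A, D}, C→∅, D→∅, E→{A, C}; now {A, B, C, D}.
Read '0': A→{B, C}, B→{A, B}, C→∅, D→{S, B, C}; union {S, A, B, C}; ε-closure = {S, A, B, C, D, E}.
Read '0': S→{A, B}, A→{B, C}, B→{A, B}, C→∅, D→{S, B, C}, E→∅; union {S, A, B, C}; ε-closure = {S, A, B, C, D, E}.
Read '1': S→{B, C}, A→∅, B→{A, D}, C→∅, D→∅, E→{A, C}; now {A, B, C, D}.
Read '0': A→{B, C}, B→{A, B}, C→∅, D→{S, B, C}; union {S, A, B, C}; ε-closure = {S, A, B, C, D, E}.
Read '0': S→{A, B}, A→{B, C}, B→{A, B}, C→∅, D→{S, B, C}, E→∅; union {S, A, B, C}; ε-closure = {S, A, B, C, D, E}.
Read '0': S→{A, B}, A→{B, C}, B→{A, B}, C→∅, D→{S, B, C}, E→∅; union {S, A, B, C}; ε-closure = {S, A, B, C, D, E}.
That set has 6 states.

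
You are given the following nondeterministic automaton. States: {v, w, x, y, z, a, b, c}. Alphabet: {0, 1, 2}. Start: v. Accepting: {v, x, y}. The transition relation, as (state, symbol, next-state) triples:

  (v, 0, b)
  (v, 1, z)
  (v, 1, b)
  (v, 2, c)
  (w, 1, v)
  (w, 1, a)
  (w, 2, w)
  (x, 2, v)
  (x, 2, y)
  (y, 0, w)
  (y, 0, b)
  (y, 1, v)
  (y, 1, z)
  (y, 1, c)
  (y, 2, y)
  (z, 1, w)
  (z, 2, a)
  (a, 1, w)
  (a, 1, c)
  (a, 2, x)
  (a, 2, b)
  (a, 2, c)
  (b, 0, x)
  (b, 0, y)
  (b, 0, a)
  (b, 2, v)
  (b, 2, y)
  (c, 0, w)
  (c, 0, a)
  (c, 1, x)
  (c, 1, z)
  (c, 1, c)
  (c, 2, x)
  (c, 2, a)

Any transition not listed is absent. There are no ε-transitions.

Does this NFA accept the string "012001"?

No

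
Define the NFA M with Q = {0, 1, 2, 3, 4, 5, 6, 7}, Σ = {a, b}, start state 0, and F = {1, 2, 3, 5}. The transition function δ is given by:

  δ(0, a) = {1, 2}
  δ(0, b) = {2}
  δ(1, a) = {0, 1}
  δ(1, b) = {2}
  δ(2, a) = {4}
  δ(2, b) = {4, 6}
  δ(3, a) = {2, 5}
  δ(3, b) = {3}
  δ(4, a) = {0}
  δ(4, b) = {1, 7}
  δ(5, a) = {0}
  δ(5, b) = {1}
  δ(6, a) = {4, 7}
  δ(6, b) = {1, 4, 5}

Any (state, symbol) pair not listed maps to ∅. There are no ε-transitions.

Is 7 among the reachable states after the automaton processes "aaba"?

Start in {0}.
Read 'a': 0→{1, 2}; now {1, 2}.
Read 'a': 1→{0, 1}, 2→{4}; now {0, 1, 4}.
Read 'b': 0→{2}, 1→{2}, 4→{1, 7}; now {1, 2, 7}.
Read 'a': 1→{0, 1}, 2→{4}, 7→∅; now {0, 1, 4}.
State 7 is not in {0, 1, 4}.

No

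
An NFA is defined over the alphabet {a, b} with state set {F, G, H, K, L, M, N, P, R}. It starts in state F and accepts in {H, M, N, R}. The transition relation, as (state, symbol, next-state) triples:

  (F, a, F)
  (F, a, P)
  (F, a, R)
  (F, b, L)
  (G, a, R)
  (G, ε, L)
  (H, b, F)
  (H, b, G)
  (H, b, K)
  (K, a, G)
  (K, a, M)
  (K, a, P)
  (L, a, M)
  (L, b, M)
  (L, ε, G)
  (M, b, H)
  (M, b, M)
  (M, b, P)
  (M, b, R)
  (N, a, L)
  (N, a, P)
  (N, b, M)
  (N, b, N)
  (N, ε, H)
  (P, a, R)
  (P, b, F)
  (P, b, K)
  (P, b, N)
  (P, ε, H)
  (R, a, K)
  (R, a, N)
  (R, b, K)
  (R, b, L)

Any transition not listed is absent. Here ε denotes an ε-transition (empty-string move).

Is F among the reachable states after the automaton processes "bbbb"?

Yes

Start in {F}.
Read 'b': F→{L}; union {L}; ε-closure = {G, L}.
Read 'b': G→∅, L→{M}; now {M}.
Read 'b': M→{H, M, P, R}; now {H, M, P, R}.
Read 'b': H→{F, G, K}, M→{H, M, P, R}, P→{F, K, N}, R→{K, L}; now {F, G, H, K, L, M, N, P, R}.
State F is in {F, G, H, K, L, M, N, P, R}.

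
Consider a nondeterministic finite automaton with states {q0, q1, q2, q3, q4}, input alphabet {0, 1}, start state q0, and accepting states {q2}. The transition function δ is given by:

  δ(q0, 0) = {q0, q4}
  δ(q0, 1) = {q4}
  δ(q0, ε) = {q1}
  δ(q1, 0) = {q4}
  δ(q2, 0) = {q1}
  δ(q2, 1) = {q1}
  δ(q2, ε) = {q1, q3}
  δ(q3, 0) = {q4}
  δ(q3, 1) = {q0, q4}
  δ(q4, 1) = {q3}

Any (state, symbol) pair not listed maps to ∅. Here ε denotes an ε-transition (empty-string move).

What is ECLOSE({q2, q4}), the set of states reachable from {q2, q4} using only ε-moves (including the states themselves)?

Begin with {q2, q4}.
ε-move q2 → q1; add q1.
ε-move q2 → q3; add q3.

{q1, q2, q3, q4}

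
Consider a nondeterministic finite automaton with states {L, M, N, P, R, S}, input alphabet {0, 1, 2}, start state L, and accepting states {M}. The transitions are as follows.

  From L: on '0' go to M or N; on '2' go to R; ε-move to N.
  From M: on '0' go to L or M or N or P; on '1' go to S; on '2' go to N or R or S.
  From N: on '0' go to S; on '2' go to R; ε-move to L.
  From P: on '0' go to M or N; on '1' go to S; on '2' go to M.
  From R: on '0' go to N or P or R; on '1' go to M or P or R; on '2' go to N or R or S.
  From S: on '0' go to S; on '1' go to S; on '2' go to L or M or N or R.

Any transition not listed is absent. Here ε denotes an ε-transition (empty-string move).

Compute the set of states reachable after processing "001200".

{L, M, N, P, R, S}

Start: ε-closure({L}) = {L, N}.
Read '0': L→{M, N}, N→{S}; union {M, N, S}; ε-closure = {L, M, N, S}.
Read '0': L→{M, N}, M→{L, M, N, P}, N→{S}, S→{S}; now {L, M, N, P, S}.
Read '1': L→∅, M→{S}, N→∅, P→{S}, S→{S}; now {S}.
Read '2': S→{L, M, N, R}; now {L, M, N, R}.
Read '0': L→{M, N}, M→{L, M, N, P}, N→{S}, R→{N, P, R}; now {L, M, N, P, R, S}.
Read '0': L→{M, N}, M→{L, M, N, P}, N→{S}, P→{M, N}, R→{N, P, R}, S→{S}; now {L, M, N, P, R, S}.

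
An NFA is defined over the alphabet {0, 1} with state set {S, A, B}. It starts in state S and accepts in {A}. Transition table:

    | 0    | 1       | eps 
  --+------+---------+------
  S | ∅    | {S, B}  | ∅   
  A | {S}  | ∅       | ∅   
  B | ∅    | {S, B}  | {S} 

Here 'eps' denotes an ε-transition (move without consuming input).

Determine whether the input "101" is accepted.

Start in {S}.
Read '1': S→{S, B}; now {S, B}.
Read '0': S→∅, B→∅; now ∅.
The set is empty and remains empty for the remaining 1 symbol.
The final set ∅ contains no accepting state.

No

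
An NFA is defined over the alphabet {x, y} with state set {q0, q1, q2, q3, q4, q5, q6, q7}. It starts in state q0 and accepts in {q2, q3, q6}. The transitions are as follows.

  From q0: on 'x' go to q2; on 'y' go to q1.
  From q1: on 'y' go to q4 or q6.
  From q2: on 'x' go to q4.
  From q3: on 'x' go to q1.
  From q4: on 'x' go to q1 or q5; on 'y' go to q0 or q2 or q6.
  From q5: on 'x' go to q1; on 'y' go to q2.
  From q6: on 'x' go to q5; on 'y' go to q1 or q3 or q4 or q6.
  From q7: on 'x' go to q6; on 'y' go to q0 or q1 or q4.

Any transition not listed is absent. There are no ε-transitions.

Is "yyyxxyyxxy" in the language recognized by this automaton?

Start in {q0}.
Read 'y': q0→{q1}; now {q1}.
Read 'y': q1→{q4, q6}; now {q4, q6}.
Read 'y': q4→{q0, q2, q6}, q6→{q1, q3, q4, q6}; now {q0, q1, q2, q3, q4, q6}.
Read 'x': q0→{q2}, q1→∅, q2→{q4}, q3→{q1}, q4→{q1, q5}, q6→{q5}; now {q1, q2, q4, q5}.
Read 'x': q1→∅, q2→{q4}, q4→{q1, q5}, q5→{q1}; now {q1, q4, q5}.
Read 'y': q1→{q4, q6}, q4→{q0, q2, q6}, q5→{q2}; now {q0, q2, q4, q6}.
Read 'y': q0→{q1}, q2→∅, q4→{q0, q2, q6}, q6→{q1, q3, q4, q6}; now {q0, q1, q2, q3, q4, q6}.
Read 'x': q0→{q2}, q1→∅, q2→{q4}, q3→{q1}, q4→{q1, q5}, q6→{q5}; now {q1, q2, q4, q5}.
Read 'x': q1→∅, q2→{q4}, q4→{q1, q5}, q5→{q1}; now {q1, q4, q5}.
Read 'y': q1→{q4, q6}, q4→{q0, q2, q6}, q5→{q2}; now {q0, q2, q4, q6}.
The final set {q0, q2, q4, q6} contains the accepting states q2, q6.

Yes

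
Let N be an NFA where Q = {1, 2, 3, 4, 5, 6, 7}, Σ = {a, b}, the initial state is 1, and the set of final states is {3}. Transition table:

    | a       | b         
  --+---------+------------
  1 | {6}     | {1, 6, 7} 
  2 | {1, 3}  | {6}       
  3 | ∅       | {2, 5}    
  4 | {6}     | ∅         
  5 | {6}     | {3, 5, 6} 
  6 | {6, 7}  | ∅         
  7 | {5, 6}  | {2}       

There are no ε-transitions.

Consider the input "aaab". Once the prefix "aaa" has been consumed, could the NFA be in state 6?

Start in {1}.
Read 'a': 1→{6}; now {6}.
Read 'a': 6→{6, 7}; now {6, 7}.
Read 'a': 6→{6, 7}, 7→{5, 6}; now {5, 6, 7}.
State 6 is in {5, 6, 7}.

Yes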